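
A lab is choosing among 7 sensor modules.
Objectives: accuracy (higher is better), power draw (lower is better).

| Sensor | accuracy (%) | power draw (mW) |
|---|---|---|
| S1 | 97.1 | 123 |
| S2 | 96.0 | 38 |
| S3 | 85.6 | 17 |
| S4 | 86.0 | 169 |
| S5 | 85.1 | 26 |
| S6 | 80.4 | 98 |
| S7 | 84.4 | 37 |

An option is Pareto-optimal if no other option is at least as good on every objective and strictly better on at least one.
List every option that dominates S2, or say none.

S1: worse on power draw (123 vs 38).
S3: worse on accuracy (85.6 vs 96.0).
S4: worse on accuracy (86.0 vs 96.0).
S5: worse on accuracy (85.1 vs 96.0).
S6: worse on accuracy (80.4 vs 96.0).
S7: worse on accuracy (84.4 vs 96.0).
No option dominates S2.

none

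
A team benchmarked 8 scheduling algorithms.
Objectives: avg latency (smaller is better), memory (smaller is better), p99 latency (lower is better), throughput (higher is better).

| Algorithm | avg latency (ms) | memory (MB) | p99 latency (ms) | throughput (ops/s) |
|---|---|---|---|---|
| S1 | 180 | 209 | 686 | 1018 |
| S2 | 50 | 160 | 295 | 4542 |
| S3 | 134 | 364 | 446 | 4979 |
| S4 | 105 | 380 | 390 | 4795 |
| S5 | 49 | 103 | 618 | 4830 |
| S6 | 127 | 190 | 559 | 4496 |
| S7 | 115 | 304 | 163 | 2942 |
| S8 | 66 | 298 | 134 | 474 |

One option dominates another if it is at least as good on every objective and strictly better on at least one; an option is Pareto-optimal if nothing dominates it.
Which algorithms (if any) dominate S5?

none

S1: worse on avg latency (180 vs 49).
S2: worse on avg latency (50 vs 49).
S3: worse on avg latency (134 vs 49).
S4: worse on avg latency (105 vs 49).
S6: worse on avg latency (127 vs 49).
S7: worse on avg latency (115 vs 49).
S8: worse on avg latency (66 vs 49).
No option dominates S5.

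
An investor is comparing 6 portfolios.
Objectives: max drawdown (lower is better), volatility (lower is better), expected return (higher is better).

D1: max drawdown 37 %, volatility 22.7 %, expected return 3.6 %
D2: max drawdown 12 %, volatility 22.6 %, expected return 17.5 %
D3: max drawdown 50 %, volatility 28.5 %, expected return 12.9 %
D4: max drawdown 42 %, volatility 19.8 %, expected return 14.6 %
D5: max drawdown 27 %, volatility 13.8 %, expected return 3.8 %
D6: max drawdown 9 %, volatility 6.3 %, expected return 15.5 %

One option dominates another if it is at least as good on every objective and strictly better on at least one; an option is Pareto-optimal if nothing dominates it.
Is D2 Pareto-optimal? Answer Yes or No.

D1: worse on max drawdown (37 vs 12).
D3: worse on max drawdown (50 vs 12).
D4: worse on max drawdown (42 vs 12).
D5: worse on max drawdown (27 vs 12).
D6: worse on expected return (15.5 vs 17.5).
No option is at least as good as D2 on every objective and strictly better on one.

Yes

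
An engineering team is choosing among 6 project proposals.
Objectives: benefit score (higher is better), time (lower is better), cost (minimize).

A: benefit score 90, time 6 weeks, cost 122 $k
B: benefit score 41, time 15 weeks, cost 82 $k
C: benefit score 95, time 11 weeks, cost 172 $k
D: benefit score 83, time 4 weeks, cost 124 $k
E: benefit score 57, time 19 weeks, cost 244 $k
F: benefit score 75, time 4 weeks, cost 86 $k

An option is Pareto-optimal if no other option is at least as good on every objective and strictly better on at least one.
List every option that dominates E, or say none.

A: benefit score 90≥57, time 6≤19, cost 122≤244 — dominates E.
C: benefit score 95≥57, time 11≤19, cost 172≤244 — dominates E.
D: benefit score 83≥57, time 4≤19, cost 124≤244 — dominates E.
F: benefit score 75≥57, time 4≤19, cost 86≤244 — dominates E.
Others (B) are each worse than E on at least one objective.

A, C, D, F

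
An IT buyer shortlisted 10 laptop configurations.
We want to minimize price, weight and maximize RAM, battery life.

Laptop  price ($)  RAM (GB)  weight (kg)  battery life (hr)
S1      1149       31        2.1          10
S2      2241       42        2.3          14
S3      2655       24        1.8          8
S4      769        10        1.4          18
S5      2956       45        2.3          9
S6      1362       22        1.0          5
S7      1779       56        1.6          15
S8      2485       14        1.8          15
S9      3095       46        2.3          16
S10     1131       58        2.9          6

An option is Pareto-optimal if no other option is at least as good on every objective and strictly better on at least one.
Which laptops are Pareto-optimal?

S1, S4, S6, S7, S9, S10

S1: not dominated.
S2: dominated by S7 (price 1779≤2241, RAM 56≥42, weight 1.6≤2.3, battery life 15≥14).
S3: dominated by S7 (price 1779≤2655, RAM 56≥24, weight 1.6≤1.8, battery life 15≥8).
S4: not dominated (best price).
S5: dominated by S7 (price 1779≤2956, RAM 56≥45, weight 1.6≤2.3, battery life 15≥9).
S6: not dominated (best weight).
S7: not dominated.
S8: dominated by S7 (price 1779≤2485, RAM 56≥14, weight 1.6≤1.8, battery life 15≥15).
S9: not dominated.
S10: not dominated (best RAM).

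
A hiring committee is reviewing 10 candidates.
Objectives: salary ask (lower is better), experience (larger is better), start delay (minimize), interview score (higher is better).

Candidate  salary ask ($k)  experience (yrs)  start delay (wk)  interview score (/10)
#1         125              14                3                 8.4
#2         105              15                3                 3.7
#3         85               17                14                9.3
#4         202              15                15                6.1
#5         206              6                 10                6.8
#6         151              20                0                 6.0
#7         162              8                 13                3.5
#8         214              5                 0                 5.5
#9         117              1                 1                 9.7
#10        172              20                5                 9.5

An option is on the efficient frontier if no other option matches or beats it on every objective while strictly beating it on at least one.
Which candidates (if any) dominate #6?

none

#1: worse on experience (14 vs 20).
#2: worse on experience (15 vs 20).
#3: worse on experience (17 vs 20).
#4: worse on salary ask (202 vs 151).
#5: worse on salary ask (206 vs 151).
#7: worse on salary ask (162 vs 151).
#8: worse on salary ask (214 vs 151).
#9: worse on experience (1 vs 20).
#10: worse on salary ask (172 vs 151).
No option dominates #6.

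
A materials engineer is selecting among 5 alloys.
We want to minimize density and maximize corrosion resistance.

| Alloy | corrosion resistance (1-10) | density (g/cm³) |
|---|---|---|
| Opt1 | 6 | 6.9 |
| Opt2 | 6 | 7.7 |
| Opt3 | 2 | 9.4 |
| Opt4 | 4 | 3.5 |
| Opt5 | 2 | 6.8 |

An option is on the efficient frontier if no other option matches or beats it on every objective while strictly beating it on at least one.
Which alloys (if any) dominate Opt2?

Opt1

Opt1: corrosion resistance 6≥6, density 6.9≤7.7 — dominates Opt2.
Others (Opt3, Opt4, Opt5) are each worse than Opt2 on at least one objective.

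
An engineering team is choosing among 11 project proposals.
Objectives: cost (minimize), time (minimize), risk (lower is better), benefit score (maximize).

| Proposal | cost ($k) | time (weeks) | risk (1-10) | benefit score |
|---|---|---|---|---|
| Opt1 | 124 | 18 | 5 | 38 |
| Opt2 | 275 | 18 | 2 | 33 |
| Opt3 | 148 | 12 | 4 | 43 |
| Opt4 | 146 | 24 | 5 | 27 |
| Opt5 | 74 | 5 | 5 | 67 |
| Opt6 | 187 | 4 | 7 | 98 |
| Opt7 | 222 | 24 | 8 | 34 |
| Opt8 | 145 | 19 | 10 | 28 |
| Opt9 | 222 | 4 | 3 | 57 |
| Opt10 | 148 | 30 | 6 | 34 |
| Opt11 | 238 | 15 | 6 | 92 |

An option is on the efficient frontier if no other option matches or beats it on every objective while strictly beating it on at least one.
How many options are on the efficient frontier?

6

Opt1: dominated by Opt5 (cost 74≤124, time 5≤18, risk 5≤5, benefit score 67≥38).
Opt2: not dominated (best risk).
Opt3: not dominated.
Opt4: dominated by Opt1 (cost 124≤146, time 18≤24, risk 5≤5, benefit score 38≥27).
Opt5: not dominated (best cost).
Opt6: not dominated (best benefit score).
Opt7: dominated by Opt1 (cost 124≤222, time 18≤24, risk 5≤8, benefit score 38≥34).
Opt8: dominated by Opt1 (cost 124≤145, time 18≤19, risk 5≤10, benefit score 38≥28).
Opt9: not dominated.
Opt10: dominated by Opt1 (cost 124≤148, time 18≤30, risk 5≤6, benefit score 38≥34).
Opt11: not dominated.
Pareto-optimal: Opt2, Opt3, Opt5, Opt6, Opt9, Opt11 → 6.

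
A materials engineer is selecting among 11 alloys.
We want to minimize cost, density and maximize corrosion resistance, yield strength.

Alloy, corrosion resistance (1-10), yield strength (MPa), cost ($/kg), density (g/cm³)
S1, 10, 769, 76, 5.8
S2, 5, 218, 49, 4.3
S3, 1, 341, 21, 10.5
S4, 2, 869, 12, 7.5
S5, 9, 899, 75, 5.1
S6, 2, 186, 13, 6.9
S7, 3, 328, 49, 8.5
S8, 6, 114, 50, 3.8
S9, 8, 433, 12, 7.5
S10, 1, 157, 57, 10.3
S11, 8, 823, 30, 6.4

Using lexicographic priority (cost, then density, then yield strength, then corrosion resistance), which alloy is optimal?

S4

First minimize cost: best is 12, kept {S4, S9}.
Then minimize density: best is 7.5, kept {S4, S9}.
Then maximize yield strength: best is 869, kept {S4}.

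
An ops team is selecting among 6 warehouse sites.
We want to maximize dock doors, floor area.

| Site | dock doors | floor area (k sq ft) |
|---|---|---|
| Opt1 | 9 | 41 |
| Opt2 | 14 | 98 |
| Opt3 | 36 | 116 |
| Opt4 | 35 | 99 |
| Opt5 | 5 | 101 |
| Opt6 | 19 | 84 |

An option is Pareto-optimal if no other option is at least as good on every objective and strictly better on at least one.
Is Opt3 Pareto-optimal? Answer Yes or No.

Yes

Opt1: worse on dock doors (9 vs 36).
Opt2: worse on dock doors (14 vs 36).
Opt4: worse on dock doors (35 vs 36).
Opt5: worse on dock doors (5 vs 36).
Opt6: worse on dock doors (19 vs 36).
No option is at least as good as Opt3 on every objective and strictly better on one.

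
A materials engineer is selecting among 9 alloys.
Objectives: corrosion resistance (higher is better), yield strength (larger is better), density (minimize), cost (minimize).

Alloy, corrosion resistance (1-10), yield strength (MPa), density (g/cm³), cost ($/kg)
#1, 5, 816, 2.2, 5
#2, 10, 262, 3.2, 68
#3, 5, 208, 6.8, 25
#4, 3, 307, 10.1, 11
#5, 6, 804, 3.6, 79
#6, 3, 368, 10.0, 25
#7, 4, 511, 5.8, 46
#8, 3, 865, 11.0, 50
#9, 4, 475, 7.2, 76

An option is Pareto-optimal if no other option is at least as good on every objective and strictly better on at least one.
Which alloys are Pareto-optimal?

#1, #2, #5, #8

#1: not dominated (best density).
#2: not dominated (best corrosion resistance).
#3: dominated by #1 (corrosion resistance 5≥5, yield strength 816≥208, density 2.2≤6.8, cost 5≤25).
#4: dominated by #1 (corrosion resistance 5≥3, yield strength 816≥307, density 2.2≤10.1, cost 5≤11).
#5: not dominated.
#6: dominated by #1 (corrosion resistance 5≥3, yield strength 816≥368, density 2.2≤10.0, cost 5≤25).
#7: dominated by #1 (corrosion resistance 5≥4, yield strength 816≥511, density 2.2≤5.8, cost 5≤46).
#8: not dominated (best yield strength).
#9: dominated by #1 (corrosion resistance 5≥4, yield strength 816≥475, density 2.2≤7.2, cost 5≤76).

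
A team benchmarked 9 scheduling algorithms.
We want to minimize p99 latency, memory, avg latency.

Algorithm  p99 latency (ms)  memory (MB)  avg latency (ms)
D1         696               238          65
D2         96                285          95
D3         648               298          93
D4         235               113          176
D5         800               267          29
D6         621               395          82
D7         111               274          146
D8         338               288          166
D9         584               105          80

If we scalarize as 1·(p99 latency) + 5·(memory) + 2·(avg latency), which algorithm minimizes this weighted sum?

D4

D1: 1·696 + 5·238 + 2·65 = 2016
D2: 1·96 + 5·285 + 2·95 = 1711
D3: 1·648 + 5·298 + 2·93 = 2324
D4: 1·235 + 5·113 + 2·176 = 1152
D5: 1·800 + 5·267 + 2·29 = 2193
D6: 1·621 + 5·395 + 2·82 = 2760
D7: 1·111 + 5·274 + 2·146 = 1773
D8: 1·338 + 5·288 + 2·166 = 2110
D9: 1·584 + 5·105 + 2·80 = 1269
Lowest: D4 at 1152.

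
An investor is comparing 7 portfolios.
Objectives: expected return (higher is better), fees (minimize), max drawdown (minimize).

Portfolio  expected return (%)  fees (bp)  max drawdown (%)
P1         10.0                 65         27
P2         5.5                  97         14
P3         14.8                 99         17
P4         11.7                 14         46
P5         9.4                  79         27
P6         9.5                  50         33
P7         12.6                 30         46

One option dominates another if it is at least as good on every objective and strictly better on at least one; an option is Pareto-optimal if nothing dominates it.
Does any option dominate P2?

No

P1: worse on max drawdown (27 vs 14).
P3: worse on fees (99 vs 97).
P4: worse on max drawdown (46 vs 14).
P5: worse on max drawdown (27 vs 14).
P6: worse on max drawdown (33 vs 14).
P7: worse on max drawdown (46 vs 14).
No option is at least as good as P2 on every objective and strictly better on one.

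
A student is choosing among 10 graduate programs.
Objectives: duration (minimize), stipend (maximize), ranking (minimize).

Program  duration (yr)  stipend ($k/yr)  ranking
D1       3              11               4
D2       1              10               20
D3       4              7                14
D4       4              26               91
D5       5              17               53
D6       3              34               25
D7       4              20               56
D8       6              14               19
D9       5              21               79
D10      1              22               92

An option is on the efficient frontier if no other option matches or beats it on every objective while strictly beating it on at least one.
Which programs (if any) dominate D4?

D6

D6: duration 3≤4, stipend 34≥26, ranking 25≤91 — dominates D4.
Others (D1, D2, D3, D5, D7, D8, D9, D10) are each worse than D4 on at least one objective.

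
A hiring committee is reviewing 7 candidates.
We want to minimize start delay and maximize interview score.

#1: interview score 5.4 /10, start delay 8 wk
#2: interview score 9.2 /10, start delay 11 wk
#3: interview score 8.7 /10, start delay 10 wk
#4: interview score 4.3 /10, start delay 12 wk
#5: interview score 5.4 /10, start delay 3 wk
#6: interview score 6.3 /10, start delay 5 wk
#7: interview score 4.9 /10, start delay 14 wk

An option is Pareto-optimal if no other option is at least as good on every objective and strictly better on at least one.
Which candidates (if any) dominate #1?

#5: interview score 5.4≥5.4, start delay 3≤8 — dominates #1.
#6: interview score 6.3≥5.4, start delay 5≤8 — dominates #1.
Others (#2, #3, #4, #7) are each worse than #1 on at least one objective.

#5, #6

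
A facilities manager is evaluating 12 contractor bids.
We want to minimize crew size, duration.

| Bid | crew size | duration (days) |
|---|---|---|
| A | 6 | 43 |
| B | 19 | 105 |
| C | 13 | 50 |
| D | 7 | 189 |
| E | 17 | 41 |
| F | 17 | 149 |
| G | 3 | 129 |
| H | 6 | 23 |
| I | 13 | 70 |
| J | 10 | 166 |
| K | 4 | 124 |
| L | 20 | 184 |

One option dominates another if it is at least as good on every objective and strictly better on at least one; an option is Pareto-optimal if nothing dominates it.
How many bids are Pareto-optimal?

A: dominated by H (crew size 6≤6, duration 23≤43).
B: dominated by A (crew size 6≤19, duration 43≤105).
C: dominated by A (crew size 6≤13, duration 43≤50).
D: dominated by A (crew size 6≤7, duration 43≤189).
E: dominated by H (crew size 6≤17, duration 23≤41).
F: dominated by A (crew size 6≤17, duration 43≤149).
G: not dominated (best crew size).
H: not dominated (best duration).
I: dominated by A (crew size 6≤13, duration 43≤70).
J: dominated by A (crew size 6≤10, duration 43≤166).
K: not dominated.
L: dominated by A (crew size 6≤20, duration 43≤184).
Pareto-optimal: G, H, K → 3.

3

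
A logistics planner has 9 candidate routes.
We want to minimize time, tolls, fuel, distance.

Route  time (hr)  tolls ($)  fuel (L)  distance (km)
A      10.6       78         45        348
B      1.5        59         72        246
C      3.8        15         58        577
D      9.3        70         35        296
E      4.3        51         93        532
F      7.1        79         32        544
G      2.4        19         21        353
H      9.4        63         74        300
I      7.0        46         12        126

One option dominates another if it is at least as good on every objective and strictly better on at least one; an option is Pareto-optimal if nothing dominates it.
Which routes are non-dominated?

A: dominated by D (time 9.3≤10.6, tolls 70≤78, fuel 35≤45, distance 296≤348).
B: not dominated (best time).
C: not dominated (best tolls).
D: dominated by I (time 7.0≤9.3, tolls 46≤70, fuel 12≤35, distance 126≤296).
E: dominated by G (time 2.4≤4.3, tolls 19≤51, fuel 21≤93, distance 353≤532).
F: dominated by G (time 2.4≤7.1, tolls 19≤79, fuel 21≤32, distance 353≤544).
G: not dominated.
H: dominated by B (time 1.5≤9.4, tolls 59≤63, fuel 72≤74, distance 246≤300).
I: not dominated (best fuel).

B, C, G, I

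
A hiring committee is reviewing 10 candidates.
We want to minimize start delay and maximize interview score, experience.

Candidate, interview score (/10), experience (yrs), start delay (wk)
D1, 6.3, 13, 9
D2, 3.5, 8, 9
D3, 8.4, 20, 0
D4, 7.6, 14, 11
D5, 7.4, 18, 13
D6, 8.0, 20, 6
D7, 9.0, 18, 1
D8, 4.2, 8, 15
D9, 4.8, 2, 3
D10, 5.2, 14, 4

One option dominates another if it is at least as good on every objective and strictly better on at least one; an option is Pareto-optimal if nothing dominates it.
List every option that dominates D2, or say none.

D1: interview score 6.3≥3.5, experience 13≥8, start delay 9≤9 — dominates D2.
D3: interview score 8.4≥3.5, experience 20≥8, start delay 0≤9 — dominates D2.
D6: interview score 8.0≥3.5, experience 20≥8, start delay 6≤9 — dominates D2.
D7: interview score 9.0≥3.5, experience 18≥8, start delay 1≤9 — dominates D2.
D10: interview score 5.2≥3.5, experience 14≥8, start delay 4≤9 — dominates D2.
Others (D4, D5, D8, D9) are each worse than D2 on at least one objective.

D1, D3, D6, D7, D10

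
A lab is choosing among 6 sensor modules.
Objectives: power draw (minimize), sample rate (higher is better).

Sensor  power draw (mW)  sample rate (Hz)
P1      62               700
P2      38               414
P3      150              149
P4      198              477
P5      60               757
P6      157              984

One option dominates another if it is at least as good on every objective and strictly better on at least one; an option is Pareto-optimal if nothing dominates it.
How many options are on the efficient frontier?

P1: dominated by P5 (power draw 60≤62, sample rate 757≥700).
P2: not dominated (best power draw).
P3: dominated by P1 (power draw 62≤150, sample rate 700≥149).
P4: dominated by P1 (power draw 62≤198, sample rate 700≥477).
P5: not dominated.
P6: not dominated (best sample rate).
Pareto-optimal: P2, P5, P6 → 3.

3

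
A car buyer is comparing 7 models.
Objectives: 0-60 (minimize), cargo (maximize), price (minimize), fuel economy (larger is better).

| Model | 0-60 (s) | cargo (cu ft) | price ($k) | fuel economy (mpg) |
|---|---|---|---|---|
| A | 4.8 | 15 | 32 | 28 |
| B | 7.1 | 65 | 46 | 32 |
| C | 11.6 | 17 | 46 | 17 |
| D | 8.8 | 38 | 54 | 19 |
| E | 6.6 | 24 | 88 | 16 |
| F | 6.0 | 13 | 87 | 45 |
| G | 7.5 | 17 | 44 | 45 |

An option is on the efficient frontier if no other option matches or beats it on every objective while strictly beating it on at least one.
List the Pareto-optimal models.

A: not dominated (best 0-60).
B: not dominated (best cargo).
C: dominated by B (0-60 7.1≤11.6, cargo 65≥17, price 46≤46, fuel economy 32≥17).
D: dominated by B (0-60 7.1≤8.8, cargo 65≥38, price 46≤54, fuel economy 32≥19).
E: not dominated.
F: not dominated.
G: not dominated.

A, B, E, F, G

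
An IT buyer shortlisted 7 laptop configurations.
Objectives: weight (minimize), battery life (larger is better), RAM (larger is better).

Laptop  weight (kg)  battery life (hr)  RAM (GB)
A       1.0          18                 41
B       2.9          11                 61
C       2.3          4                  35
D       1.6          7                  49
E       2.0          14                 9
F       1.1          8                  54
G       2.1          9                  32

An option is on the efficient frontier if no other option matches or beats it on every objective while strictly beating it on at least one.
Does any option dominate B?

No

A: worse on RAM (41 vs 61).
C: worse on battery life (4 vs 11).
D: worse on battery life (7 vs 11).
E: worse on RAM (9 vs 61).
F: worse on battery life (8 vs 11).
G: worse on battery life (9 vs 11).
No option is at least as good as B on every objective and strictly better on one.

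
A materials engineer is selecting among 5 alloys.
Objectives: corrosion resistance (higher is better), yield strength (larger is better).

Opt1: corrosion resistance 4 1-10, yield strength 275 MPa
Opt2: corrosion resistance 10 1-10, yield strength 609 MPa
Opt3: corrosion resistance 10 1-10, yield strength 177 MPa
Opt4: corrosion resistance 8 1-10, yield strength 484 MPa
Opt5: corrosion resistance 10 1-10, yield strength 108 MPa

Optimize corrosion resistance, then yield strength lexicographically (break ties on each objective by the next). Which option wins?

Opt2

First maximize corrosion resistance: best is 10, kept {Opt2, Opt3, Opt5}.
Then maximize yield strength: best is 609, kept {Opt2}.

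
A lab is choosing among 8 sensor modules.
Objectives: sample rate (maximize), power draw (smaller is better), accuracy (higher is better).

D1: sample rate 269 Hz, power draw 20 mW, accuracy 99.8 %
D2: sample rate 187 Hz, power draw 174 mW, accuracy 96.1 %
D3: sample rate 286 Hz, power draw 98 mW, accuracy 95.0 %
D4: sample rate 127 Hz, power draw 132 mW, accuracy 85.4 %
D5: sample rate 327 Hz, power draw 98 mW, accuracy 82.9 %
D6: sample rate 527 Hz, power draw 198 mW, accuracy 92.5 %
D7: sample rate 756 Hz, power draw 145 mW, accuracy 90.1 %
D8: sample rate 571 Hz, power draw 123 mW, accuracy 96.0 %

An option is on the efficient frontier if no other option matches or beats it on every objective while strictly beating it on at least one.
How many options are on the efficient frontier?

5

D1: not dominated (best power draw).
D2: dominated by D1 (sample rate 269≥187, power draw 20≤174, accuracy 99.8≥96.1).
D3: not dominated.
D4: dominated by D1 (sample rate 269≥127, power draw 20≤132, accuracy 99.8≥85.4).
D5: not dominated.
D6: dominated by D8 (sample rate 571≥527, power draw 123≤198, accuracy 96.0≥92.5).
D7: not dominated (best sample rate).
D8: not dominated.
Pareto-optimal: D1, D3, D5, D7, D8 → 5.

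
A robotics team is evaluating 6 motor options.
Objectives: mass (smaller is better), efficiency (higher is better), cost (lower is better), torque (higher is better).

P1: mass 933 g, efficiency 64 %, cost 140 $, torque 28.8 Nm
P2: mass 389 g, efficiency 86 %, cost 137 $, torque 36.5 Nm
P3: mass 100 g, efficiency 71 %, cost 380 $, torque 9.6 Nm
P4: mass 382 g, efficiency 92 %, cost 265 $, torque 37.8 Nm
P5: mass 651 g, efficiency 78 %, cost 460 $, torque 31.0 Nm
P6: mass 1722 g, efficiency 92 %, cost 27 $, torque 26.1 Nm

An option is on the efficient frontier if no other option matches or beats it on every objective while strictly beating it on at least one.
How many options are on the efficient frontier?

4

P1: dominated by P2 (mass 389≤933, efficiency 86≥64, cost 137≤140, torque 36.5≥28.8).
P2: not dominated.
P3: not dominated (best mass).
P4: not dominated (best torque).
P5: dominated by P2 (mass 389≤651, efficiency 86≥78, cost 137≤460, torque 36.5≥31.0).
P6: not dominated (best cost).
Pareto-optimal: P2, P3, P4, P6 → 4.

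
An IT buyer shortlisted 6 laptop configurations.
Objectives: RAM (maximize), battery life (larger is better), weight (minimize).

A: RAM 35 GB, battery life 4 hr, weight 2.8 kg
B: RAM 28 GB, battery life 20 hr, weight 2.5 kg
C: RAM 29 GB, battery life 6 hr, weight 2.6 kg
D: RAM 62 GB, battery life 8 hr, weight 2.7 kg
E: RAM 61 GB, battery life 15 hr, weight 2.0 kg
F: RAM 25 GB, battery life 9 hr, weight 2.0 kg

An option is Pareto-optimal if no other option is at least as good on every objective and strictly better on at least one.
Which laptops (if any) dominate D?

none

A: worse on RAM (35 vs 62).
B: worse on RAM (28 vs 62).
C: worse on RAM (29 vs 62).
E: worse on RAM (61 vs 62).
F: worse on RAM (25 vs 62).
No option dominates D.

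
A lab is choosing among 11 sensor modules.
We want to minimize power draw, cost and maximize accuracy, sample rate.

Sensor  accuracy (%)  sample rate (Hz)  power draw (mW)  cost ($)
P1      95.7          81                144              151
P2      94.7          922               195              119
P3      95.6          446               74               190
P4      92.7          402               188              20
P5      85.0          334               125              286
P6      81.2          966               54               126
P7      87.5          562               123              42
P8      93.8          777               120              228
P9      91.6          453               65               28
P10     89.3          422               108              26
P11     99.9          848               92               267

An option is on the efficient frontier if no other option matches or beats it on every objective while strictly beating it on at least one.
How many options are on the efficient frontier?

P1: not dominated.
P2: not dominated.
P3: not dominated.
P4: not dominated (best cost).
P5: dominated by P3 (accuracy 95.6≥85.0, sample rate 446≥334, power draw 74≤125, cost 190≤286).
P6: not dominated (best sample rate).
P7: not dominated.
P8: not dominated.
P9: not dominated.
P10: not dominated.
P11: not dominated (best accuracy).
Pareto-optimal: P1, P2, P3, P4, P6, P7, P8, P9, P10, P11 → 10.

10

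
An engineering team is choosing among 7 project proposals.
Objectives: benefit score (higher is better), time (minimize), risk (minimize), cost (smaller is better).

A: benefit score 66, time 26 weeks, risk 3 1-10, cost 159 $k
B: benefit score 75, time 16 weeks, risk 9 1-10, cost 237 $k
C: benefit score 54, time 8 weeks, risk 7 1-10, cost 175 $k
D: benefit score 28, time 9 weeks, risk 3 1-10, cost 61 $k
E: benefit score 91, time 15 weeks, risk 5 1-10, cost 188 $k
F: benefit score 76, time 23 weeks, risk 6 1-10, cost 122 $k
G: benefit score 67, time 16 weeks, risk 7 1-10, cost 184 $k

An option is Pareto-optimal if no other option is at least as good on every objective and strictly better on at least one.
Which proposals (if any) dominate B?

E

E: benefit score 91≥75, time 15≤16, risk 5≤9, cost 188≤237 — dominates B.
Others (A, C, D, F, G) are each worse than B on at least one objective.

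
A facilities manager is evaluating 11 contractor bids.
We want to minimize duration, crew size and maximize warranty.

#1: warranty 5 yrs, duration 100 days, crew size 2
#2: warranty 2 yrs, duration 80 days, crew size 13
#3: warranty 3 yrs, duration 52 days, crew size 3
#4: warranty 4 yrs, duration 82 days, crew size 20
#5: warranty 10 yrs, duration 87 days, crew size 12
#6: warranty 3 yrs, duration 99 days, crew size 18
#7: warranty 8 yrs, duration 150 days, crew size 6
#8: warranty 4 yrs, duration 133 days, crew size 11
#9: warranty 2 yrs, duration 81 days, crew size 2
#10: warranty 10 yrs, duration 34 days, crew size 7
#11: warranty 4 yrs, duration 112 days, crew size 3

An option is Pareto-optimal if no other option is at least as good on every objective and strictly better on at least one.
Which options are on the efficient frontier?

#1, #3, #7, #9, #10

#1: not dominated.
#2: dominated by #3 (warranty 3≥2, duration 52≤80, crew size 3≤13).
#3: not dominated.
#4: dominated by #10 (warranty 10≥4, duration 34≤82, crew size 7≤20).
#5: dominated by #10 (warranty 10≥10, duration 34≤87, crew size 7≤12).
#6: dominated by #3 (warranty 3≥3, duration 52≤99, crew size 3≤18).
#7: not dominated.
#8: dominated by #1 (warranty 5≥4, duration 100≤133, crew size 2≤11).
#9: not dominated.
#10: not dominated (best duration).
#11: dominated by #1 (warranty 5≥4, duration 100≤112, crew size 2≤3).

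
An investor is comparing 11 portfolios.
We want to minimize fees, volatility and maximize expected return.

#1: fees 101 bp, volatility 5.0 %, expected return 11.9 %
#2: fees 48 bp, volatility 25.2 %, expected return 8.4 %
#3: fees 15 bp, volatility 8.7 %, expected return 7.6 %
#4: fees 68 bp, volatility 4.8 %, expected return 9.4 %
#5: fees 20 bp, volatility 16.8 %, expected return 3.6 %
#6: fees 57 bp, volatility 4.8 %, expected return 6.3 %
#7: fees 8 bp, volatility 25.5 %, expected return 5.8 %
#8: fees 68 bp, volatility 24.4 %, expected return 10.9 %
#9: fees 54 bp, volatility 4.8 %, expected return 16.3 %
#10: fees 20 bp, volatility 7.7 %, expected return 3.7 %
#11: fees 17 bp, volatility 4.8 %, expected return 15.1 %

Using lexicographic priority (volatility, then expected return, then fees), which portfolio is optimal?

First minimize volatility: best is 4.8, kept {#4, #6, #9, #11}.
Then maximize expected return: best is 16.3, kept {#9}.

#9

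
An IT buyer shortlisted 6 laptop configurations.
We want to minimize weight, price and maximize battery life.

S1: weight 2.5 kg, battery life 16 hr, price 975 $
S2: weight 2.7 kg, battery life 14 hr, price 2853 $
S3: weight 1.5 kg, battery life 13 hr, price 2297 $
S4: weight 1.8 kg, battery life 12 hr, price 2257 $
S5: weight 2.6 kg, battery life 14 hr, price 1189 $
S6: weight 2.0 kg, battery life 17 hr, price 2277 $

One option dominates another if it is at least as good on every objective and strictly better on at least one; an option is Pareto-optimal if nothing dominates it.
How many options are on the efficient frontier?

4

S1: not dominated (best price).
S2: dominated by S1 (weight 2.5≤2.7, battery life 16≥14, price 975≤2853).
S3: not dominated (best weight).
S4: not dominated.
S5: dominated by S1 (weight 2.5≤2.6, battery life 16≥14, price 975≤1189).
S6: not dominated (best battery life).
Pareto-optimal: S1, S3, S4, S6 → 4.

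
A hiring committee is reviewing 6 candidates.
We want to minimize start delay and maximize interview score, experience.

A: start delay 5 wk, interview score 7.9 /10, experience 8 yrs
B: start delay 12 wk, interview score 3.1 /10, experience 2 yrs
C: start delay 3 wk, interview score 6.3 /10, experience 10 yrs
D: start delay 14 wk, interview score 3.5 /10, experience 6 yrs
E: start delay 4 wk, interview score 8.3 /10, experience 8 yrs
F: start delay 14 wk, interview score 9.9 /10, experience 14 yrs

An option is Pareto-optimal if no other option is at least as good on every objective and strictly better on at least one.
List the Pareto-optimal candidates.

C, E, F

A: dominated by E (start delay 4≤5, interview score 8.3≥7.9, experience 8≥8).
B: dominated by A (start delay 5≤12, interview score 7.9≥3.1, experience 8≥2).
C: not dominated (best start delay).
D: dominated by A (start delay 5≤14, interview score 7.9≥3.5, experience 8≥6).
E: not dominated.
F: not dominated (best interview score).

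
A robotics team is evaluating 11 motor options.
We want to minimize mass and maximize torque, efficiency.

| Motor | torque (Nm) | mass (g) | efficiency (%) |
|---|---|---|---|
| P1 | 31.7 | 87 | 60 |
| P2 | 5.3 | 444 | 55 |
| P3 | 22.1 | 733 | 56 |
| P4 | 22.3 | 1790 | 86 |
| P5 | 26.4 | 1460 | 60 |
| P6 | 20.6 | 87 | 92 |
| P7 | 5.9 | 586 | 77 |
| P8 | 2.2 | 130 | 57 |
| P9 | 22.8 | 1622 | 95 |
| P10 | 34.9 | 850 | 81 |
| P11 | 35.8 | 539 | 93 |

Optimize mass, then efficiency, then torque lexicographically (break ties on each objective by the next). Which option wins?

First minimize mass: best is 87, kept {P1, P6}.
Then maximize efficiency: best is 92, kept {P6}.

P6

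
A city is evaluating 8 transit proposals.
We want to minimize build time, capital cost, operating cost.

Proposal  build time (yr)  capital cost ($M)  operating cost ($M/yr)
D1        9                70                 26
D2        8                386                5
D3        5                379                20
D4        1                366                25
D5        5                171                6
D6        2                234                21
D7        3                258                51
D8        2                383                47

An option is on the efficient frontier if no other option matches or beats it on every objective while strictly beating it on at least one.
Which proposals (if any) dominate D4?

none

D1: worse on build time (9 vs 1).
D2: worse on build time (8 vs 1).
D3: worse on build time (5 vs 1).
D5: worse on build time (5 vs 1).
D6: worse on build time (2 vs 1).
D7: worse on build time (3 vs 1).
D8: worse on build time (2 vs 1).
No option dominates D4.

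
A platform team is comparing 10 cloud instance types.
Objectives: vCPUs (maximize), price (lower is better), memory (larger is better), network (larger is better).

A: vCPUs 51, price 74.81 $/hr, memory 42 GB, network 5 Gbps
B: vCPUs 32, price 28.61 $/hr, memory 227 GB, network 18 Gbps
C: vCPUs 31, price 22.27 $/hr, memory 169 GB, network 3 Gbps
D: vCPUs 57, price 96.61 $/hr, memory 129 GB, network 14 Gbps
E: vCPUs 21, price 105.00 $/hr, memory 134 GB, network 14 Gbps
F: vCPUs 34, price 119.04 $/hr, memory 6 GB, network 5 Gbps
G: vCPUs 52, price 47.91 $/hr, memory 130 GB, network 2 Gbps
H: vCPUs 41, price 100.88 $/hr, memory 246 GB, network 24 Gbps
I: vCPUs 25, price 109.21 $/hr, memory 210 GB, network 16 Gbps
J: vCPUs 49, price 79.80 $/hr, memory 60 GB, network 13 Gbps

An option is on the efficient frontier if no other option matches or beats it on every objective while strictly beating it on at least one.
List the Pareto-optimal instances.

A: not dominated.
B: not dominated.
C: not dominated (best price).
D: not dominated (best vCPUs).
E: dominated by B (vCPUs 32≥21, price 28.61≤105.00, memory 227≥134, network 18≥14).
F: dominated by A (vCPUs 51≥34, price 74.81≤119.04, memory 42≥6, network 5≥5).
G: not dominated.
H: not dominated (best memory).
I: dominated by B (vCPUs 32≥25, price 28.61≤109.21, memory 227≥210, network 18≥16).
J: not dominated.

A, B, C, D, G, H, J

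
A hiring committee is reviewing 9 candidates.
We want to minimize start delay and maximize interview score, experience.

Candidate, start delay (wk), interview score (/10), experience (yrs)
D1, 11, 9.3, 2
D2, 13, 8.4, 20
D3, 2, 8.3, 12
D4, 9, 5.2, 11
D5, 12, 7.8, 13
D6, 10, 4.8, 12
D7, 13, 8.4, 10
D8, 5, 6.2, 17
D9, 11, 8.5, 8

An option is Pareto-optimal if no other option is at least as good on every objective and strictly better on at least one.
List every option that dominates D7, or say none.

D2

D2: start delay 13≤13, interview score 8.4≥8.4, experience 20≥10 — dominates D7.
Others (D1, D3, D4, D5, D6, D8, D9) are each worse than D7 on at least one objective.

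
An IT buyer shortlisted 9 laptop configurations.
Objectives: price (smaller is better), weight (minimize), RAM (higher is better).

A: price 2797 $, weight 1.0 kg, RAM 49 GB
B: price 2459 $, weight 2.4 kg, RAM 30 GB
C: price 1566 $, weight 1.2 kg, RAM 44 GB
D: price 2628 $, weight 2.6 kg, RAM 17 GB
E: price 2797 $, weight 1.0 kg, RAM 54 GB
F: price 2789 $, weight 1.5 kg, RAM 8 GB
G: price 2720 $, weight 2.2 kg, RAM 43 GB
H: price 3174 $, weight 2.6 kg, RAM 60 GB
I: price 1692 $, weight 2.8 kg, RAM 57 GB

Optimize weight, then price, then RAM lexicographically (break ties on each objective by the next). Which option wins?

E

First minimize weight: best is 1.0, kept {A, E}.
Then minimize price: best is 2797, kept {A, E}.
Then maximize RAM: best is 54, kept {E}.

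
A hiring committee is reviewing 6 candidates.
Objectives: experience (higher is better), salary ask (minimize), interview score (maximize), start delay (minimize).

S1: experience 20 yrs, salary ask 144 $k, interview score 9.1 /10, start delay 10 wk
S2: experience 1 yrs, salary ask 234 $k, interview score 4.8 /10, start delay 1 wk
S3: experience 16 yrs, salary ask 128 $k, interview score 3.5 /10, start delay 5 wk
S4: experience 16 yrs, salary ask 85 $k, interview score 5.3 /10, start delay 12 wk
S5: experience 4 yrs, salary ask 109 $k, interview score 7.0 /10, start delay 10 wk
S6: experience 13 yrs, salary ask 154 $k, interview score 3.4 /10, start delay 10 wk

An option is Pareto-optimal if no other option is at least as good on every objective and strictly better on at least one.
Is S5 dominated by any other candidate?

S1: worse on salary ask (144 vs 109).
S2: worse on experience (1 vs 4).
S3: worse on salary ask (128 vs 109).
S4: worse on interview score (5.3 vs 7.0).
S6: worse on salary ask (154 vs 109).
No option is at least as good as S5 on every objective and strictly better on one.

No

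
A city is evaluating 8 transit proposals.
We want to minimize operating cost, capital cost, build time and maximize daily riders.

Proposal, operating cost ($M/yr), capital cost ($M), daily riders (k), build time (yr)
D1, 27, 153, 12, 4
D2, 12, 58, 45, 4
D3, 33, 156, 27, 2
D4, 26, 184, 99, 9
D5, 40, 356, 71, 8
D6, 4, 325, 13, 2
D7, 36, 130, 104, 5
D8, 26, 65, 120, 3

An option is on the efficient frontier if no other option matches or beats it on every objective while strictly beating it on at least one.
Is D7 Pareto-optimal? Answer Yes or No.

D8 vs D7: operating cost 26≤36, capital cost 65≤130, daily riders 120≥104, build time 3≤5 — D8 is at least as good on every objective and strictly better on at least one, so D8 dominates D7.

No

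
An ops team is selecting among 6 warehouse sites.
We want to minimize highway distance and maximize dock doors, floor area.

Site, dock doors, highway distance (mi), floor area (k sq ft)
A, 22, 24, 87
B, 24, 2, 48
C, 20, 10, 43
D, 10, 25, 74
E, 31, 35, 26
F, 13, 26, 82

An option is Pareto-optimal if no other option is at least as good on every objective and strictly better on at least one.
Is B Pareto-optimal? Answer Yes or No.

Yes

A: worse on dock doors (22 vs 24).
C: worse on dock doors (20 vs 24).
D: worse on dock doors (10 vs 24).
E: worse on highway distance (35 vs 2).
F: worse on dock doors (13 vs 24).
No option is at least as good as B on every objective and strictly better on one.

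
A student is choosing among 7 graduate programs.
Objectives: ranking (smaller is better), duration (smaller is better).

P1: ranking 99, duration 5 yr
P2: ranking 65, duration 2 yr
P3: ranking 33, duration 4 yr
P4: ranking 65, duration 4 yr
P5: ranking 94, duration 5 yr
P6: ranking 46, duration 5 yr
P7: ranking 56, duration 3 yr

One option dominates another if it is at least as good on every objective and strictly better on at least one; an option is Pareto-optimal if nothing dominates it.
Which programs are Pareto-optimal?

P2, P3, P7

P1: dominated by P2 (ranking 65≤99, duration 2≤5).
P2: not dominated (best duration).
P3: not dominated (best ranking).
P4: dominated by P2 (ranking 65≤65, duration 2≤4).
P5: dominated by P2 (ranking 65≤94, duration 2≤5).
P6: dominated by P3 (ranking 33≤46, duration 4≤5).
P7: not dominated.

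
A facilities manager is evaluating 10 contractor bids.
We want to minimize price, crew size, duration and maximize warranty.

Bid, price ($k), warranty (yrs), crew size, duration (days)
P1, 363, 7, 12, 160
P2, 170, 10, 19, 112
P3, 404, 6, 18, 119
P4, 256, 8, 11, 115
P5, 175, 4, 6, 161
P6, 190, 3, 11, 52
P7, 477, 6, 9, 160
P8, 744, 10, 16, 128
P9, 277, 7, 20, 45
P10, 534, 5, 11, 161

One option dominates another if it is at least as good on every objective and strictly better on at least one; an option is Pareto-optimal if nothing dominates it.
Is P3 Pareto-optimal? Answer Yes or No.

No

P4 vs P3: price 256≤404, warranty 8≥6, crew size 11≤18, duration 115≤119 — P4 is at least as good on every objective and strictly better on at least one, so P4 dominates P3.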